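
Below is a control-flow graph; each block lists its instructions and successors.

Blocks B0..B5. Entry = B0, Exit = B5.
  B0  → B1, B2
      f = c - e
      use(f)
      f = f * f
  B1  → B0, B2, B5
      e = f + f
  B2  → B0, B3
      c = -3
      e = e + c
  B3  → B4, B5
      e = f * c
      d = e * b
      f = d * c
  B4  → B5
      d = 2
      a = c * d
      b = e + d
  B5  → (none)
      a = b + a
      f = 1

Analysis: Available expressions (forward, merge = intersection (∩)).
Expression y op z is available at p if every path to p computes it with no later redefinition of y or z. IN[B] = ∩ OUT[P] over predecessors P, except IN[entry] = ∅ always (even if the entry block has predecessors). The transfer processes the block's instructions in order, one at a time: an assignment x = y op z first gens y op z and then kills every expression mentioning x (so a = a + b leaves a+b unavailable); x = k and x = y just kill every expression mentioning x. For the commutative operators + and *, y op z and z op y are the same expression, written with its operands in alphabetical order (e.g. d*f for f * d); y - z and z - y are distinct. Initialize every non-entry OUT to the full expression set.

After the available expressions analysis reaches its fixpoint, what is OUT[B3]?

Answer: {b*e, c*d}

Trace:
Per-block solution:
  B0:   IN={}   OUT={c-e}
  B1:   IN={c-e}   OUT={f+f}
  B2:   IN={}   OUT={}
  B3:   IN={}   OUT={b*e, c*d}
  B4:   IN={b*e, c*d}   OUT={c*d, d+e}
  B5:   IN={}   OUT={}

Merge at B3: IN[B3] = OUT[B2] = {}
Applying B3's transfer function to that IN value gives OUT[B3] (row B3 above).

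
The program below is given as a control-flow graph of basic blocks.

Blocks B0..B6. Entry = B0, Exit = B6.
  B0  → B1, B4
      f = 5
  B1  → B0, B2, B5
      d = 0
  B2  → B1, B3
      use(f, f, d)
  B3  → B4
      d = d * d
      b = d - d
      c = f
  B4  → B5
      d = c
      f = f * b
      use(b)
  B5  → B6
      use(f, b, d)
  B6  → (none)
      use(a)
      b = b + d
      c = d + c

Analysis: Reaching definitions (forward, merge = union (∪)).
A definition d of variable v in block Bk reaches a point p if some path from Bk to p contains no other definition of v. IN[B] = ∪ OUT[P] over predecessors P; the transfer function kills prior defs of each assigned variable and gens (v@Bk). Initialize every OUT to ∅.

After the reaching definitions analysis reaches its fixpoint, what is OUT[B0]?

Per-block solution:
  B0:  IN={d@B1, f@B0}  OUT={d@B1, f@B0}
  B1:  IN={d@B1, f@B0}  OUT={d@B1, f@B0}
  B2:  IN={d@B1, f@B0}  OUT={d@B1, f@B0}
  B3:  IN={d@B1, f@B0}  OUT={b@B3, c@B3, d@B3, f@B0}
  B4:  IN={b@B3, c@B3, d@B1, d@B3, f@B0}  OUT={b@B3, c@B3, d@B4, f@B4}
  B5:  IN={b@B3, c@B3, d@B1, d@B4, f@B0, f@B4}  OUT={b@B3, c@B3, d@B1, d@B4, f@B0, f@B4}
  B6:  IN={b@B3, c@B3, d@B1, d@B4, f@B0, f@B4}  OUT={b@B6, c@B6, d@B1, d@B4, f@B0, f@B4}

Merge at B0 (entry node, so the boundary value {} is joined with the incoming edge(s)): IN[B0] = {} ⊔ OUT[B1] = {d@B1, f@B0}
Applying B0's transfer function to that IN value gives OUT[B0] (row B0 above).

Answer: {d@B1, f@B0}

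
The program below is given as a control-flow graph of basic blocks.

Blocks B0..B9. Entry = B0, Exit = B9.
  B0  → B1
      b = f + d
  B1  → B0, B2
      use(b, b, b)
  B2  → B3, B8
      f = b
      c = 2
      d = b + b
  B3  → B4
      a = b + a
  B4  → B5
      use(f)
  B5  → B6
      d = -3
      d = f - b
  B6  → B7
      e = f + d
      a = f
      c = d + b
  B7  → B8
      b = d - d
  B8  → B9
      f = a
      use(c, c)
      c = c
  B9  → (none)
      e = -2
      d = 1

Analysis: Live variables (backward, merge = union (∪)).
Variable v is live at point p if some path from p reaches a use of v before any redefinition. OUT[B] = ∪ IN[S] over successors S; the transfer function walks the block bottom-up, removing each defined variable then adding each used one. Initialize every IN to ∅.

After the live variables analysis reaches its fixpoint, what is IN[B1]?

Answer: {a, b, d, f}

Derivation:
Per-block solution:
  B0:   IN={a, d, f}   OUT={a, b, d, f}
  B1:   IN={a, b, d, f}   OUT={a, b, d, f}
  B2:   IN={a, b}   OUT={a, b, c, f}
  B3:   IN={a, b, f}   OUT={b, f}
  B4:   IN={b, f}   OUT={b, f}
  B5:   IN={b, f}   OUT={b, d, f}
  B6:   IN={b, d, f}   OUT={a, c, d}
  B7:   IN={a, c, d}   OUT={a, c}
  B8:   IN={a, c}   OUT={}
  B9:   IN={}   OUT={}

Merge at B1: OUT[B1] = IN[B0] ⊔ IN[B2] = {a, b, d, f}
Applying B1's transfer function to that OUT value gives IN[B1] (row B1 above).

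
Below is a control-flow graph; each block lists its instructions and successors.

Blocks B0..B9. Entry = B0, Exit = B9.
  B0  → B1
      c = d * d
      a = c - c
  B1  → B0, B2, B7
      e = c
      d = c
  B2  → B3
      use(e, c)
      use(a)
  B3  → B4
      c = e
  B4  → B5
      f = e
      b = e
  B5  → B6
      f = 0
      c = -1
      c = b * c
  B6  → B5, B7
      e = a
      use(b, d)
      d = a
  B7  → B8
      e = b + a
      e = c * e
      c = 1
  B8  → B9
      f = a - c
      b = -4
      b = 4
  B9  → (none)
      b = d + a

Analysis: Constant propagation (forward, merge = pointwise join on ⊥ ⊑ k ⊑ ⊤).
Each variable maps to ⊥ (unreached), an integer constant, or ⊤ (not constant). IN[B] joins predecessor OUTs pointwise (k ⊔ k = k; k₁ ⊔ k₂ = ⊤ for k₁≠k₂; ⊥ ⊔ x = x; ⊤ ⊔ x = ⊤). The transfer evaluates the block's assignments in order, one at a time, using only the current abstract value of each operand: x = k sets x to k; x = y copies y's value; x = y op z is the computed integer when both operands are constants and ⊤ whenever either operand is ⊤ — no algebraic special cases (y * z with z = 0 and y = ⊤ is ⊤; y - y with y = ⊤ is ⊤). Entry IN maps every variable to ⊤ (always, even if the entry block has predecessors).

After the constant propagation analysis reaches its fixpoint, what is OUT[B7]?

Answer: {a: ⊤, b: ⊤, c: 1, d: ⊤, e: ⊤, f: ⊤}

Working:
Converged values:
  B0: | IN=(all ⊤) | OUT=(all ⊤)
  B1: | IN=(all ⊤) | OUT=(all ⊤)
  B2: | IN=(all ⊤) | OUT=(all ⊤)
  B3: | IN=(all ⊤) | OUT=(all ⊤)
  B4: | IN=(all ⊤) | OUT=(all ⊤)
  B5: | IN=(all ⊤) | OUT={f:0; rest ⊤}
  B6: | IN={f:0; rest ⊤} | OUT={f:0; rest ⊤}
  B7: | IN=(all ⊤) | OUT={c:1; rest ⊤}
  B8: | IN={c:1; rest ⊤} | OUT={b:4, c:1; rest ⊤}
  B9: | IN={b:4, c:1; rest ⊤} | OUT={c:1; rest ⊤}

Merge at B7: IN[B7] = OUT[B1] ⊔ OUT[B6] = {a: ⊤, b: ⊤, c: ⊤, d: ⊤, e: ⊤, f: ⊤}
Applying B7's transfer function to that IN value gives OUT[B7] (row B7 above).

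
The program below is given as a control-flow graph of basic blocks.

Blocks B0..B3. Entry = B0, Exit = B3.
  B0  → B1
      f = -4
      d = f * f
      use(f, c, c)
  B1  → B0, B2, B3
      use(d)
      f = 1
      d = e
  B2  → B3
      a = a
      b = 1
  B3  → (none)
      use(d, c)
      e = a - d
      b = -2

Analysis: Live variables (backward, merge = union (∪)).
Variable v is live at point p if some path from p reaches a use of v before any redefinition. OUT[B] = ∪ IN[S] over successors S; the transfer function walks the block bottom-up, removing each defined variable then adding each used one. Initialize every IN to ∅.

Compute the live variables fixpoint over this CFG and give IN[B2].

Answer: {a, c, d}

Working:
Per-block solution:
  B0:   IN={a, c, e}   OUT={a, c, d, e}
  B1:   IN={a, c, d, e}   OUT={a, c, d, e}
  B2:   IN={a, c, d}   OUT={a, c, d}
  B3:   IN={a, c, d}   OUT={}

Merge at B2: OUT[B2] = IN[B3] = {a, c, d}
Applying B2's transfer function to that OUT value gives IN[B2] (row B2 above).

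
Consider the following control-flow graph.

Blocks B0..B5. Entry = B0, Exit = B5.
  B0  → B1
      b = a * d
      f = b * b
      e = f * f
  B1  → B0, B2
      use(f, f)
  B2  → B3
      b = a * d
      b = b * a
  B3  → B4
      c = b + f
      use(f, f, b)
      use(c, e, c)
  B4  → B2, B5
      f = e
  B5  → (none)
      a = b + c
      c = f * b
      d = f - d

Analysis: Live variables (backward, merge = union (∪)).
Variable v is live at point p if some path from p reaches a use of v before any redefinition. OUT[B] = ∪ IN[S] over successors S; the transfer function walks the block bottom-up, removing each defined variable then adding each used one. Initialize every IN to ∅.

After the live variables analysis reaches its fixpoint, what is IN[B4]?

Per-block solution:
  B0:  IN={a, d}  OUT={a, d, e, f}
  B1:  IN={a, d, e, f}  OUT={a, d, e, f}
  B2:  IN={a, d, e, f}  OUT={a, b, d, e, f}
  B3:  IN={a, b, d, e, f}  OUT={a, b, c, d, e}
  B4:  IN={a, b, c, d, e}  OUT={a, b, c, d, e, f}
  B5:  IN={b, c, d, f}  OUT={}

Merge at B4: OUT[B4] = IN[B2] ⊔ IN[B5] = {a, b, c, d, e, f}
Applying B4's transfer function to that OUT value gives IN[B4] (row B4 above).

Answer: {a, b, c, d, e}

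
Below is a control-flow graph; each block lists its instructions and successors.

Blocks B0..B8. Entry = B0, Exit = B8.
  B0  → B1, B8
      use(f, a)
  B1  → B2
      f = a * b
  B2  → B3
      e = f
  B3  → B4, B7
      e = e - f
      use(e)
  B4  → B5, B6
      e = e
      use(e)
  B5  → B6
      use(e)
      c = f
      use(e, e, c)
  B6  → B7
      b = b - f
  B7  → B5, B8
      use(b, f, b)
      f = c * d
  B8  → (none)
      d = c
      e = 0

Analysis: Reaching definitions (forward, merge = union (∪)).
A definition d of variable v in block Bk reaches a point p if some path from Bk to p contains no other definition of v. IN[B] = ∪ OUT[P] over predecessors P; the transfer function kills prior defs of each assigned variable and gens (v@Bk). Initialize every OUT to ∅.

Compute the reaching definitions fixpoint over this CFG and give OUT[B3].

Answer: {e@B3, f@B1}

Derivation:
Fixpoint table:
  B0: | IN={} | OUT={}
  B1: | IN={} | OUT={f@B1}
  B2: | IN={f@B1} | OUT={e@B2, f@B1}
  B3: | IN={e@B2, f@B1} | OUT={e@B3, f@B1}
  B4: | IN={e@B3, f@B1} | OUT={e@B4, f@B1}
  B5: | IN={b@B6, c@B5, e@B3, e@B4, f@B1, f@B7} | OUT={b@B6, c@B5, e@B3, e@B4, f@B1, f@B7}
  B6: | IN={b@B6, c@B5, e@B3, e@B4, f@B1, f@B7} | OUT={b@B6, c@B5, e@B3, e@B4, f@B1, f@B7}
  B7: | IN={b@B6, c@B5, e@B3, e@B4, f@B1, f@B7} | OUT={b@B6, c@B5, e@B3, e@B4, f@B7}
  B8: | IN={b@B6, c@B5, e@B3, e@B4, f@B7} | OUT={b@B6, c@B5, d@B8, e@B8, f@B7}

Merge at B3: IN[B3] = OUT[B2] = {e@B2, f@B1}
Applying B3's transfer function to that IN value gives OUT[B3] (row B3 above).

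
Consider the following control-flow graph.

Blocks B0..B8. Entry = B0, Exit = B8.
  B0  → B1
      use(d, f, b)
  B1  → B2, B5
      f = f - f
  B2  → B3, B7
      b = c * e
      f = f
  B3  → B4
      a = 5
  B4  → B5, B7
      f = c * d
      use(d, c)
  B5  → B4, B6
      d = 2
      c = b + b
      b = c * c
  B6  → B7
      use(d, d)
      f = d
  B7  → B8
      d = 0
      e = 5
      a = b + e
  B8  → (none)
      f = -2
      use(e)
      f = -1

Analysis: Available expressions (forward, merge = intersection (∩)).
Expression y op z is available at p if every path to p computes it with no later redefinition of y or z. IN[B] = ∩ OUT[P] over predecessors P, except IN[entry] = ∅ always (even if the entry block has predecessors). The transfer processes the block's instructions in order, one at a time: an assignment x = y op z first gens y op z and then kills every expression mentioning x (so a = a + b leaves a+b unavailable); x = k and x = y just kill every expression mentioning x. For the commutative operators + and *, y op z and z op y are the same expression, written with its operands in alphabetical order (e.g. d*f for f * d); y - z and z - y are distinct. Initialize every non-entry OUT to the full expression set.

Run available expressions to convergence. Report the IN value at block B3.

Answer: {c*e}

Trace:
Fixpoint table:
  B0:  IN={}  OUT={}
  B1:  IN={}  OUT={}
  B2:  IN={}  OUT={c*e}
  B3:  IN={c*e}  OUT={c*e}
  B4:  IN={}  OUT={c*d}
  B5:  IN={}  OUT={c*c}
  B6:  IN={c*c}  OUT={c*c}
  B7:  IN={}  OUT={b+e}
  B8:  IN={b+e}  OUT={b+e}

Merge at B3: IN[B3] = OUT[B2] = {c*e}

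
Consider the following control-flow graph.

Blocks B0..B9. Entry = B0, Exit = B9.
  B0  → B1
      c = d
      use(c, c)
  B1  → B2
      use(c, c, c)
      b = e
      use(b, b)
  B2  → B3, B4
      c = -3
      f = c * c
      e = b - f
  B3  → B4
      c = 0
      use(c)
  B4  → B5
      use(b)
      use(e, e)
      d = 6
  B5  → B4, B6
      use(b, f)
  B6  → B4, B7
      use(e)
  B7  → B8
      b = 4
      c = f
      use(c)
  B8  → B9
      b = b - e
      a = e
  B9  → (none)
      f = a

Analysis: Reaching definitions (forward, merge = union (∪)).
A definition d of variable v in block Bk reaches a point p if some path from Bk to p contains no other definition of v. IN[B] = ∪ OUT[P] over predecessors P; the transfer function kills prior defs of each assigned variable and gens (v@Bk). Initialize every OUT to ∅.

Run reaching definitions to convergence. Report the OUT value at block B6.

Fixpoint table:
  B0: | IN={} | OUT={c@B0}
  B1: | IN={c@B0} | OUT={b@B1, c@B0}
  B2: | IN={b@B1, c@B0} | OUT={b@B1, c@B2, e@B2, f@B2}
  B3: | IN={b@B1, c@B2, e@B2, f@B2} | OUT={b@B1, c@B3, e@B2, f@B2}
  B4: | IN={b@B1, c@B2, c@B3, d@B4, e@B2, f@B2} | OUT={b@B1, c@B2, c@B3, d@B4, e@B2, f@B2}
  B5: | IN={b@B1, c@B2, c@B3, d@B4, e@B2, f@B2} | OUT={b@B1, c@B2, c@B3, d@B4, e@B2, f@B2}
  B6: | IN={b@B1, c@B2, c@B3, d@B4, e@B2, f@B2} | OUT={b@B1, c@B2, c@B3, d@B4, e@B2, f@B2}
  B7: | IN={b@B1, c@B2, c@B3, d@B4, e@B2, f@B2} | OUT={b@B7, c@B7, d@B4, e@B2, f@B2}
  B8: | IN={b@B7, c@B7, d@B4, e@B2, f@B2} | OUT={a@B8, b@B8, c@B7, d@B4, e@B2, f@B2}
  B9: | IN={a@B8, b@B8, c@B7, d@B4, e@B2, f@B2} | OUT={a@B8, b@B8, c@B7, d@B4, e@B2, f@B9}

Merge at B6: IN[B6] = OUT[B5] = {b@B1, c@B2, c@B3, d@B4, e@B2, f@B2}
Applying B6's transfer function to that IN value gives OUT[B6] (row B6 above).

Answer: {b@B1, c@B2, c@B3, d@B4, e@B2, f@B2}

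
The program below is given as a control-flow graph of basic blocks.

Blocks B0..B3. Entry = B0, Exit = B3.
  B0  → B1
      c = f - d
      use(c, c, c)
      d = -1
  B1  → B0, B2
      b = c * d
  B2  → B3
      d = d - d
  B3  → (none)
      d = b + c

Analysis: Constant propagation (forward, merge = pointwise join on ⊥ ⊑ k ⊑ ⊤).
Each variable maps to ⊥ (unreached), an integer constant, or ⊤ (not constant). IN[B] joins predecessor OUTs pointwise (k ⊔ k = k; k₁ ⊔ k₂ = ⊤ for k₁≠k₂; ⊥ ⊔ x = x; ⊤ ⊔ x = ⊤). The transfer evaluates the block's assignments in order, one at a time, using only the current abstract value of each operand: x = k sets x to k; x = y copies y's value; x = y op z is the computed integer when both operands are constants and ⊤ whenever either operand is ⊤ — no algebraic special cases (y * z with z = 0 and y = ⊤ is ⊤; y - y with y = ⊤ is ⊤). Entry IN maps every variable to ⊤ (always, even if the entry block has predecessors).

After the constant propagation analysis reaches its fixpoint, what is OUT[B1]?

Answer: {a: ⊤, b: ⊤, c: ⊤, d: -1, e: ⊤, f: ⊤}

Working:
Fixpoint table:
  B0: | IN=(all ⊤) | OUT={d:-1; rest ⊤}
  B1: | IN={d:-1; rest ⊤} | OUT={d:-1; rest ⊤}
  B2: | IN={d:-1; rest ⊤} | OUT={d:0; rest ⊤}
  B3: | IN={d:0; rest ⊤} | OUT=(all ⊤)

Merge at B1: IN[B1] = OUT[B0] = {a: ⊤, b: ⊤, c: ⊤, d: -1, e: ⊤, f: ⊤}
Applying B1's transfer function to that IN value gives OUT[B1] (row B1 above).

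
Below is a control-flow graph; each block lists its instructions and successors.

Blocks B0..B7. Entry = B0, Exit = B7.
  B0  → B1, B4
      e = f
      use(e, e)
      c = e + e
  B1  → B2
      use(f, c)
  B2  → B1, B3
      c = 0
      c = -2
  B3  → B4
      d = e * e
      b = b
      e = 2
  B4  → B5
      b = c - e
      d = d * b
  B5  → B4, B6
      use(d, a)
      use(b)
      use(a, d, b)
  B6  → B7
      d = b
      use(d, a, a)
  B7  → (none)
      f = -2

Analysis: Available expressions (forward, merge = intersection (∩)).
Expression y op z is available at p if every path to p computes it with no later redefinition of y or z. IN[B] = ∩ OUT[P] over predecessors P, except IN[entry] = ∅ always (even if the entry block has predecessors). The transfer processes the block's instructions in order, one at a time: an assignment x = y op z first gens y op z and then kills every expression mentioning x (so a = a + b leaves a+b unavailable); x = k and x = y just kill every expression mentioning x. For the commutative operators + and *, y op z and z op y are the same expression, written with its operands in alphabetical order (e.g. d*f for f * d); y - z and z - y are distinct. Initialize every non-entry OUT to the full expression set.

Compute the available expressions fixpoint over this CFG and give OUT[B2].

Converged values:
  B0:  IN={}  OUT={e+e}
  B1:  IN={e+e}  OUT={e+e}
  B2:  IN={e+e}  OUT={e+e}
  B3:  IN={e+e}  OUT={}
  B4:  IN={}  OUT={c-e}
  B5:  IN={c-e}  OUT={c-e}
  B6:  IN={c-e}  OUT={c-e}
  B7:  IN={c-e}  OUT={c-e}

Merge at B2: IN[B2] = OUT[B1] = {e+e}
Applying B2's transfer function to that IN value gives OUT[B2] (row B2 above).

Answer: {e+e}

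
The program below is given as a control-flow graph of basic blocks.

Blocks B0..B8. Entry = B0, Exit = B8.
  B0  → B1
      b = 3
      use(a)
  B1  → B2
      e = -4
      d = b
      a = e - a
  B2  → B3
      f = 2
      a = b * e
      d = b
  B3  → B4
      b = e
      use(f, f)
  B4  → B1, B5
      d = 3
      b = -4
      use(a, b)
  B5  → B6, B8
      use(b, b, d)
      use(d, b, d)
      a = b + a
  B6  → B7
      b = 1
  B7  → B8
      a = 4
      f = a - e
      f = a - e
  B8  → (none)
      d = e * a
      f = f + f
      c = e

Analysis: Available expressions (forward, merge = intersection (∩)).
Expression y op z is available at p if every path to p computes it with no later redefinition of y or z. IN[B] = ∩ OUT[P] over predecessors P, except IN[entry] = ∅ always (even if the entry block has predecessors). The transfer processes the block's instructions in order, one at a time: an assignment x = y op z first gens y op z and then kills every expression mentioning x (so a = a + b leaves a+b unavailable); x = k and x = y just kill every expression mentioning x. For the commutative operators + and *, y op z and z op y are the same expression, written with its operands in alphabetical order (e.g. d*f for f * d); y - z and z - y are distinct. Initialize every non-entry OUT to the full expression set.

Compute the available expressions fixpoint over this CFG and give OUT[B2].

Answer: {b*e}

Working:
Per-block solution:
  B0:  IN={}  OUT={}
  B1:  IN={}  OUT={}
  B2:  IN={}  OUT={b*e}
  B3:  IN={b*e}  OUT={}
  B4:  IN={}  OUT={}
  B5:  IN={}  OUT={}
  B6:  IN={}  OUT={}
  B7:  IN={}  OUT={a-e}
  B8:  IN={}  OUT={a*e}

Merge at B2: IN[B2] = OUT[B1] = {}
Applying B2's transfer function to that IN value gives OUT[B2] (row B2 above).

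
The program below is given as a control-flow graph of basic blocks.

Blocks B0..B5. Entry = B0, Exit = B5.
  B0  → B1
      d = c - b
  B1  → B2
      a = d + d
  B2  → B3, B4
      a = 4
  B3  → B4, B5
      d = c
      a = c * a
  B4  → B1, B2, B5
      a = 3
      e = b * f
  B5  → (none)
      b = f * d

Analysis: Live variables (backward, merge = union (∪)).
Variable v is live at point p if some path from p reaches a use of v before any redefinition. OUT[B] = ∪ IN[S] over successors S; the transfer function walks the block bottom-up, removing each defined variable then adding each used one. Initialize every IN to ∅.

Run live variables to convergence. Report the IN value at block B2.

Answer: {b, c, d, f}

Trace:
Fixpoint table:
  B0:  IN={b, c, f}  OUT={b, c, d, f}
  B1:  IN={b, c, d, f}  OUT={b, c, d, f}
  B2:  IN={b, c, d, f}  OUT={a, b, c, d, f}
  B3:  IN={a, b, c, f}  OUT={b, c, d, f}
  B4:  IN={b, c, d, f}  OUT={b, c, d, f}
  B5:  IN={d, f}  OUT={}

Merge at B2: OUT[B2] = IN[B3] ⊔ IN[B4] = {a, b, c, d, f}
Applying B2's transfer function to that OUT value gives IN[B2] (row B2 above).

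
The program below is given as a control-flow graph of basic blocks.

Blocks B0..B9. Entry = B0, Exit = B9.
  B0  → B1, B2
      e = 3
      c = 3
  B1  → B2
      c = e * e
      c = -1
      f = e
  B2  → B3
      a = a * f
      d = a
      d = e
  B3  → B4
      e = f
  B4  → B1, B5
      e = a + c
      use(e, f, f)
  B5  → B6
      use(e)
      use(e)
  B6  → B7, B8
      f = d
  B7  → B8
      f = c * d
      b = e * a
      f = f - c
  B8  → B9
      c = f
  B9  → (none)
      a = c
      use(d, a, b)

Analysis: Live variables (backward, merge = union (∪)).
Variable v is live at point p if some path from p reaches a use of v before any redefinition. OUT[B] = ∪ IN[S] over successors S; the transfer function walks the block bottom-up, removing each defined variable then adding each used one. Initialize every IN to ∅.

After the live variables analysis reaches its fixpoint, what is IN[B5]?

Per-block solution:
  B0:   IN={a, b, f}   OUT={a, b, c, e, f}
  B1:   IN={a, b, e}   OUT={a, b, c, e, f}
  B2:   IN={a, b, c, e, f}   OUT={a, b, c, d, f}
  B3:   IN={a, b, c, d, f}   OUT={a, b, c, d, f}
  B4:   IN={a, b, c, d, f}   OUT={a, b, c, d, e}
  B5:   IN={a, b, c, d, e}   OUT={a, b, c, d, e}
  B6:   IN={a, b, c, d, e}   OUT={a, b, c, d, e, f}
  B7:   IN={a, c, d, e}   OUT={b, d, f}
  B8:   IN={b, d, f}   OUT={b, c, d}
  B9:   IN={b, c, d}   OUT={}

Merge at B5: OUT[B5] = IN[B6] = {a, b, c, d, e}
Applying B5's transfer function to that OUT value gives IN[B5] (row B5 above).

Answer: {a, b, c, d, e}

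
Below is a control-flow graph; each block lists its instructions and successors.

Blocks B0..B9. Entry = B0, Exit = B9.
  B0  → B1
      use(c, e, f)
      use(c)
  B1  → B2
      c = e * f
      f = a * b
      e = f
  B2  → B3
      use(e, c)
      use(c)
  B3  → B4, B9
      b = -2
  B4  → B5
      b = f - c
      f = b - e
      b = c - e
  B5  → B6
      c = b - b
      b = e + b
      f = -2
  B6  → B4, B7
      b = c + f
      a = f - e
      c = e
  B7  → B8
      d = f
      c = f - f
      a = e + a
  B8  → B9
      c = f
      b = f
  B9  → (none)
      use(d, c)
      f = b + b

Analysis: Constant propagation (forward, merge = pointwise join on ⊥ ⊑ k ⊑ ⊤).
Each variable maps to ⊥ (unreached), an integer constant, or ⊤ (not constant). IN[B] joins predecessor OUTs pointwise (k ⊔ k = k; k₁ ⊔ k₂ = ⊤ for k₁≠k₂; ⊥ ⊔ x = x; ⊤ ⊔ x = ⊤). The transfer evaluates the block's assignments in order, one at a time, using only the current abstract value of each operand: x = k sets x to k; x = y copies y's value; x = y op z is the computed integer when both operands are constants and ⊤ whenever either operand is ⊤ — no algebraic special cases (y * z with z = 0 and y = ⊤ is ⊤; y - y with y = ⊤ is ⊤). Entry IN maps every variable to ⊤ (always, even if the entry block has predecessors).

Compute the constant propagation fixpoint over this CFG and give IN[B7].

Converged values:
  B0: | IN=(all ⊤) | OUT=(all ⊤)
  B1: | IN=(all ⊤) | OUT=(all ⊤)
  B2: | IN=(all ⊤) | OUT=(all ⊤)
  B3: | IN=(all ⊤) | OUT={b:-2; rest ⊤}
  B4: | IN=(all ⊤) | OUT=(all ⊤)
  B5: | IN=(all ⊤) | OUT={f:-2; rest ⊤}
  B6: | IN={f:-2; rest ⊤} | OUT={f:-2; rest ⊤}
  B7: | IN={f:-2; rest ⊤} | OUT={c:0, d:-2, f:-2; rest ⊤}
  B8: | IN={c:0, d:-2, f:-2; rest ⊤} | OUT={b:-2, c:-2, d:-2, f:-2; rest ⊤}
  B9: | IN={b:-2; rest ⊤} | OUT={b:-2, f:-4; rest ⊤}

Merge at B7: IN[B7] = OUT[B6] = {a: ⊤, b: ⊤, c: ⊤, d: ⊤, e: ⊤, f: -2}

Answer: {a: ⊤, b: ⊤, c: ⊤, d: ⊤, e: ⊤, f: -2}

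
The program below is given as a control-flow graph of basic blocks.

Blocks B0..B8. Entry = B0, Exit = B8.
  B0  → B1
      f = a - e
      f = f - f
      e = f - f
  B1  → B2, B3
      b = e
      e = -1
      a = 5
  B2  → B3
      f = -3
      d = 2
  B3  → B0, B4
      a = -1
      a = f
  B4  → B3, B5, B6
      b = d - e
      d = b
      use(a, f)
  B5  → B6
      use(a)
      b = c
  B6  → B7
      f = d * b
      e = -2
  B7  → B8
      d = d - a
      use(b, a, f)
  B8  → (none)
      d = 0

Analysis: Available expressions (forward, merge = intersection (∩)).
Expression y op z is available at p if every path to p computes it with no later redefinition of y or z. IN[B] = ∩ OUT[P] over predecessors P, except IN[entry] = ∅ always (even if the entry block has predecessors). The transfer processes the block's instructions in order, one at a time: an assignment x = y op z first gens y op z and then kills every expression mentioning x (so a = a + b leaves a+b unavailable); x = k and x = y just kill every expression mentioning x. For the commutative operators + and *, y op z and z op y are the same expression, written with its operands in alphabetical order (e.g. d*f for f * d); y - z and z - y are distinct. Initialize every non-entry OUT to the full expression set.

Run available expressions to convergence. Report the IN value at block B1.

Answer: {f-f}

Trace:
Per-block solution:
  B0: | IN={} | OUT={f-f}
  B1: | IN={f-f} | OUT={f-f}
  B2: | IN={f-f} | OUT={}
  B3: | IN={} | OUT={}
  B4: | IN={} | OUT={}
  B5: | IN={} | OUT={}
  B6: | IN={} | OUT={b*d}
  B7: | IN={b*d} | OUT={}
  B8: | IN={} | OUT={}

Merge at B1: IN[B1] = OUT[B0] = {f-f}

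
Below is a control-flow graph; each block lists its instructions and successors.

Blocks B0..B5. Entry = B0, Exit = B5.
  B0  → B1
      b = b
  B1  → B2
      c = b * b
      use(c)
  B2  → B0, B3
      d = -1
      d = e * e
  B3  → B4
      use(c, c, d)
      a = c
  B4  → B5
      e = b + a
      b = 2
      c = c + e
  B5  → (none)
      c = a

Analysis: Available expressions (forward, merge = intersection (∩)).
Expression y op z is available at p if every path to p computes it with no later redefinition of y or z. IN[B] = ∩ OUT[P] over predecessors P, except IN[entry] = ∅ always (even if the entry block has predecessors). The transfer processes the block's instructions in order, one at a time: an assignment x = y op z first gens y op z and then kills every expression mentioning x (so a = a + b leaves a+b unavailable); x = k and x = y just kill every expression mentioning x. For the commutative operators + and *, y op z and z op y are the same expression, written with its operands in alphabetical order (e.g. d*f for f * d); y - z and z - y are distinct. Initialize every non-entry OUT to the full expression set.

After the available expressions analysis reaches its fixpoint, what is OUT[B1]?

Answer: {b*b}

Working:
Fixpoint table:
  B0:   IN={}   OUT={}
  B1:   IN={}   OUT={b*b}
  B2:   IN={b*b}   OUT={b*b, e*e}
  B3:   IN={b*b, e*e}   OUT={b*b, e*e}
  B4:   IN={b*b, e*e}   OUT={}
  B5:   IN={}   OUT={}

Merge at B1: IN[B1] = OUT[B0] = {}
Applying B1's transfer function to that IN value gives OUT[B1] (row B1 above).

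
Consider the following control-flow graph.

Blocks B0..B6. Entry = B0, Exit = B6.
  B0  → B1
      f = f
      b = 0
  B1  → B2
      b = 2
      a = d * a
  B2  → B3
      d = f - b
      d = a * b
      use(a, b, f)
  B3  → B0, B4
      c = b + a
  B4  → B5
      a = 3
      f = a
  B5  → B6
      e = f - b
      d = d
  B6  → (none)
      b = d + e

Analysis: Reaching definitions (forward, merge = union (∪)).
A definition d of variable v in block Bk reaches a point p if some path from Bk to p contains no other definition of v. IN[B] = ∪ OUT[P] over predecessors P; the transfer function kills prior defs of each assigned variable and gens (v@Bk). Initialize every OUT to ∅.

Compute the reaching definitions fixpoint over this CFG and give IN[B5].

Answer: {a@B4, b@B1, c@B3, d@B2, f@B4}

Derivation:
Converged values:
  B0:   IN={a@B1, b@B1, c@B3, d@B2, f@B0}   OUT={a@B1, b@B0, c@B3, d@B2, f@B0}
  B1:   IN={a@B1, b@B0, c@B3, d@B2, f@B0}   OUT={a@B1, b@B1, c@B3, d@B2, f@B0}
  B2:   IN={a@B1, b@B1, c@B3, d@B2, f@B0}   OUT={a@B1, b@B1, c@B3, d@B2, f@B0}
  B3:   IN={a@B1, b@B1, c@B3, d@B2, f@B0}   OUT={a@B1, b@B1, c@B3, d@B2, f@B0}
  B4:   IN={a@B1, b@B1, c@B3, d@B2, f@B0}   OUT={a@B4, b@B1, c@B3, d@B2, f@B4}
  B5:   IN={a@B4, b@B1, c@B3, d@B2, f@B4}   OUT={a@B4, b@B1, c@B3, d@B5, e@B5, f@B4}
  B6:   IN={a@B4, b@B1, c@B3, d@B5, e@B5, f@B4}   OUT={a@B4, b@B6, c@B3, d@B5, e@B5, f@B4}

Merge at B5: IN[B5] = OUT[B4] = {a@B4, b@B1, c@B3, d@B2, f@B4}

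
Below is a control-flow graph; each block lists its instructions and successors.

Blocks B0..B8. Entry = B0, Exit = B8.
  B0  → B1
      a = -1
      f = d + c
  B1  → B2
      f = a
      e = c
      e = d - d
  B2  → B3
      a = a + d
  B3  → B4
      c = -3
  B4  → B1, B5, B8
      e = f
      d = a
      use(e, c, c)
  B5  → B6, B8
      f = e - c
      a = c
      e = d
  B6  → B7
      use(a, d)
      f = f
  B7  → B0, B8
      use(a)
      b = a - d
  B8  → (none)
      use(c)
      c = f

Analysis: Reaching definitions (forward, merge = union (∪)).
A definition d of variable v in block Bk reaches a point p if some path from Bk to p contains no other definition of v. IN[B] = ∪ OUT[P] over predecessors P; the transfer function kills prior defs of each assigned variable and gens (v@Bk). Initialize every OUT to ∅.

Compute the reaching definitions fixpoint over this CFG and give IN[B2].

Converged values:
  B0:  IN={a@B5, b@B7, c@B3, d@B4, e@B5, f@B6}  OUT={a@B0, b@B7, c@B3, d@B4, e@B5, f@B0}
  B1:  IN={a@B0, a@B2, b@B7, c@B3, d@B4, e@B4, e@B5, f@B0, f@B1}  OUT={a@B0, a@B2, b@B7, c@B3, d@B4, e@B1, f@B1}
  B2:  IN={a@B0, a@B2, b@B7, c@B3, d@B4, e@B1, f@B1}  OUT={a@B2, b@B7, c@B3, d@B4, e@B1, f@B1}
  B3:  IN={a@B2, b@B7, c@B3, d@B4, e@B1, f@B1}  OUT={a@B2, b@B7, c@B3, d@B4, e@B1, f@B1}
  B4:  IN={a@B2, b@B7, c@B3, d@B4, e@B1, f@B1}  OUT={a@B2, b@B7, c@B3, d@B4, e@B4, f@B1}
  B5:  IN={a@B2, b@B7, c@B3, d@B4, e@B4, f@B1}  OUT={a@B5, b@B7, c@B3, d@B4, e@B5, f@B5}
  B6:  IN={a@B5, b@B7, c@B3, d@B4, e@B5, f@B5}  OUT={a@B5, b@B7, c@B3, d@B4, e@B5, f@B6}
  B7:  IN={a@B5, b@B7, c@B3, d@B4, e@B5, f@B6}  OUT={a@B5, b@B7, c@B3, d@B4, e@B5, f@B6}
  B8:  IN={a@B2, a@B5, b@B7, c@B3, d@B4, e@B4, e@B5, f@B1, f@B5, f@B6}  OUT={a@B2, a@B5, b@B7, c@B8, d@B4, e@B4, e@B5, f@B1, f@B5, f@B6}

Merge at B2: IN[B2] = OUT[B1] = {a@B0, a@B2, b@B7, c@B3, d@B4, e@B1, f@B1}

Answer: {a@B0, a@B2, b@B7, c@B3, d@B4, e@B1, f@B1}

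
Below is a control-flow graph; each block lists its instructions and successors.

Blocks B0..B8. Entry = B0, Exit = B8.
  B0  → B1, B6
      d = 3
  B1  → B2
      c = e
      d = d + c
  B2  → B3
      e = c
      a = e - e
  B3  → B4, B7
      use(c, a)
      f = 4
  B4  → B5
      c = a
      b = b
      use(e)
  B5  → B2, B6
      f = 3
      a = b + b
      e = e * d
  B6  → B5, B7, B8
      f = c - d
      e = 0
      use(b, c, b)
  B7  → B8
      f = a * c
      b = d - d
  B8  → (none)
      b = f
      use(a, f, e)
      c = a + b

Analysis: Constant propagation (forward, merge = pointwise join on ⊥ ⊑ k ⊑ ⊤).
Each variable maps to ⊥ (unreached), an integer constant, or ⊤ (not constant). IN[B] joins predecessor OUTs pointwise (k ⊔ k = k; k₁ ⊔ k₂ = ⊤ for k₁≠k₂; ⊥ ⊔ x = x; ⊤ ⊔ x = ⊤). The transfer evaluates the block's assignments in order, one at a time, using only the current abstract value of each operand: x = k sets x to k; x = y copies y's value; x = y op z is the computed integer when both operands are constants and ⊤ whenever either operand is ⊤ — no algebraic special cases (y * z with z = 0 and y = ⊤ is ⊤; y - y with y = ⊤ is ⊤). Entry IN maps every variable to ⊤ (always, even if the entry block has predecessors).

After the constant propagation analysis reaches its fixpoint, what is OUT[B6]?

Per-block solution:
  B0:   IN=(all ⊤)   OUT={d:3; rest ⊤}
  B1:   IN={d:3; rest ⊤}   OUT=(all ⊤)
  B2:   IN=(all ⊤)   OUT=(all ⊤)
  B3:   IN=(all ⊤)   OUT={f:4; rest ⊤}
  B4:   IN={f:4; rest ⊤}   OUT={f:4; rest ⊤}
  B5:   IN=(all ⊤)   OUT={f:3; rest ⊤}
  B6:   IN=(all ⊤)   OUT={e:0; rest ⊤}
  B7:   IN=(all ⊤)   OUT=(all ⊤)
  B8:   IN=(all ⊤)   OUT=(all ⊤)

Merge at B6: IN[B6] = OUT[B0] ⊔ OUT[B5] = {a: ⊤, b: ⊤, c: ⊤, d: ⊤, e: ⊤, f: ⊤}
Applying B6's transfer function to that IN value gives OUT[B6] (row B6 above).

Answer: {a: ⊤, b: ⊤, c: ⊤, d: ⊤, e: 0, f: ⊤}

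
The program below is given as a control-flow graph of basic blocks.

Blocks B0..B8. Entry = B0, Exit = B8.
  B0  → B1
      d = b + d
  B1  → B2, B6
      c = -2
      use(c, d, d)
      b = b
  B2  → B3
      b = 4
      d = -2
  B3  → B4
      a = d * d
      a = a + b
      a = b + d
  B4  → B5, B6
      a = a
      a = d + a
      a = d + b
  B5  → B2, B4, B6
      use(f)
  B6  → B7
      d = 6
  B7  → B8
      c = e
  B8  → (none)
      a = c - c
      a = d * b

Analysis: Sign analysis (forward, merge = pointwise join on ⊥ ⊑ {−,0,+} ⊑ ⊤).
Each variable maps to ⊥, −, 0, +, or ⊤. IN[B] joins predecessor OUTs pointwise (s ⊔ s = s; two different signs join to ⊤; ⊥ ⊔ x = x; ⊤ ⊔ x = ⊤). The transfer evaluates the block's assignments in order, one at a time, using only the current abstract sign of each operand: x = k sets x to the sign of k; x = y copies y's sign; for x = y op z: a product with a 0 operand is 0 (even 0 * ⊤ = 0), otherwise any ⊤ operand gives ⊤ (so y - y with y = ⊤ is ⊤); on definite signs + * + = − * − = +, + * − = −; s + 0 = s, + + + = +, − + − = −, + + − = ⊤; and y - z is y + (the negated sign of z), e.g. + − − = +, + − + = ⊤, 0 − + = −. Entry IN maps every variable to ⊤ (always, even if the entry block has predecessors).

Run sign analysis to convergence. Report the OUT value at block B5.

Fixpoint table:
  B0:  IN=(all ⊤)  OUT=(all ⊤)
  B1:  IN=(all ⊤)  OUT={c:-; rest ⊤}
  B2:  IN={c:-; rest ⊤}  OUT={b:+, c:-, d:-; rest ⊤}
  B3:  IN={b:+, c:-, d:-; rest ⊤}  OUT={b:+, c:-, d:-; rest ⊤}
  B4:  IN={b:+, c:-, d:-; rest ⊤}  OUT={b:+, c:-, d:-; rest ⊤}
  B5:  IN={b:+, c:-, d:-; rest ⊤}  OUT={b:+, c:-, d:-; rest ⊤}
  B6:  IN={c:-; rest ⊤}  OUT={c:-, d:+; rest ⊤}
  B7:  IN={c:-, d:+; rest ⊤}  OUT={d:+; rest ⊤}
  B8:  IN={d:+; rest ⊤}  OUT={d:+; rest ⊤}

Merge at B5: IN[B5] = OUT[B4] = {a: ⊤, b: +, c: -, d: -, e: ⊤, f: ⊤}
Applying B5's transfer function to that IN value gives OUT[B5] (row B5 above).

Answer: {a: ⊤, b: +, c: -, d: -, e: ⊤, f: ⊤}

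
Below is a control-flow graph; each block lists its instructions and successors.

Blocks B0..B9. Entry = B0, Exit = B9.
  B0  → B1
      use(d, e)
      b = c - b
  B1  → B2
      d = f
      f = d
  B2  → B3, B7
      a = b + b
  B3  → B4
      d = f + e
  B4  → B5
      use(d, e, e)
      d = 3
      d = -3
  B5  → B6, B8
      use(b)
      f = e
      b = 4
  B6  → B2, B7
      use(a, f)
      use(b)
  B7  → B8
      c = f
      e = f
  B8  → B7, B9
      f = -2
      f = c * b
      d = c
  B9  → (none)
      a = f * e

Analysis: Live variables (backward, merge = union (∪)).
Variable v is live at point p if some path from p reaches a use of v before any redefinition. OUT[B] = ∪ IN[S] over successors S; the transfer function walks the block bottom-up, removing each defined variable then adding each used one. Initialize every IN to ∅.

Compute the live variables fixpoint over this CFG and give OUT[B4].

Answer: {a, b, c, e}

Trace:
Fixpoint table:
  B0:   IN={b, c, d, e, f}   OUT={b, c, e, f}
  B1:   IN={b, c, e, f}   OUT={b, c, e, f}
  B2:   IN={b, c, e, f}   OUT={a, b, c, e, f}
  B3:   IN={a, b, c, e, f}   OUT={a, b, c, d, e}
  B4:   IN={a, b, c, d, e}   OUT={a, b, c, e}
  B5:   IN={a, b, c, e}   OUT={a, b, c, e, f}
  B6:   IN={a, b, c, e, f}   OUT={b, c, e, f}
  B7:   IN={b, f}   OUT={b, c, e}
  B8:   IN={b, c, e}   OUT={b, e, f}
  B9:   IN={e, f}   OUT={}

Merge at B4: OUT[B4] = IN[B5] = {a, b, c, e}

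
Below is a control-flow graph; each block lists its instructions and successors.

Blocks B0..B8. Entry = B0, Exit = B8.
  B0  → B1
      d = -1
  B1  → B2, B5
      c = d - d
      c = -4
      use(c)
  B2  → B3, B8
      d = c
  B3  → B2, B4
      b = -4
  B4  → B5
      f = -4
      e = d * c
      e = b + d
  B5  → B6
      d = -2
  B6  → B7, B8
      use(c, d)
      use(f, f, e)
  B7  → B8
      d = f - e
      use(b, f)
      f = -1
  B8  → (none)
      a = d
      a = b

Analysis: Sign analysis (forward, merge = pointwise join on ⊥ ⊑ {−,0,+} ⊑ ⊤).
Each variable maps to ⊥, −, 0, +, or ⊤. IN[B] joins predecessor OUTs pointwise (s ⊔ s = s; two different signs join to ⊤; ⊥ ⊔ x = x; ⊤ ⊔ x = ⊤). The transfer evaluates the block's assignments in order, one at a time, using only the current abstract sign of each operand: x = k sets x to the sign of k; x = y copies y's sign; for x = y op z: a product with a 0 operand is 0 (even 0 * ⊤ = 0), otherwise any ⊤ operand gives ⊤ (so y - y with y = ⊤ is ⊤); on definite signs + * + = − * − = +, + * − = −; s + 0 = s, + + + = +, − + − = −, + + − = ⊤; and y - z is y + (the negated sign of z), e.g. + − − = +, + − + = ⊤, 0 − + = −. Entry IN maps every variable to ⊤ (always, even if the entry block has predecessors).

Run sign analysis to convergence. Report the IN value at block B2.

Answer: {a: ⊤, b: ⊤, c: -, d: -, e: ⊤, f: ⊤}

Derivation:
Converged values:
  B0: | IN=(all ⊤) | OUT={d:-; rest ⊤}
  B1: | IN={d:-; rest ⊤} | OUT={c:-, d:-; rest ⊤}
  B2: | IN={c:-, d:-; rest ⊤} | OUT={c:-, d:-; rest ⊤}
  B3: | IN={c:-, d:-; rest ⊤} | OUT={b:-, c:-, d:-; rest ⊤}
  B4: | IN={b:-, c:-, d:-; rest ⊤} | OUT={b:-, c:-, d:-, e:-, f:-; rest ⊤}
  B5: | IN={c:-, d:-; rest ⊤} | OUT={c:-, d:-; rest ⊤}
  B6: | IN={c:-, d:-; rest ⊤} | OUT={c:-, d:-; rest ⊤}
  B7: | IN={c:-, d:-; rest ⊤} | OUT={c:-, f:-; rest ⊤}
  B8: | IN={c:-; rest ⊤} | OUT={c:-; rest ⊤}

Merge at B2: IN[B2] = OUT[B1] ⊔ OUT[B3] = {a: ⊤, b: ⊤, c: -, d: -, e: ⊤, f: ⊤}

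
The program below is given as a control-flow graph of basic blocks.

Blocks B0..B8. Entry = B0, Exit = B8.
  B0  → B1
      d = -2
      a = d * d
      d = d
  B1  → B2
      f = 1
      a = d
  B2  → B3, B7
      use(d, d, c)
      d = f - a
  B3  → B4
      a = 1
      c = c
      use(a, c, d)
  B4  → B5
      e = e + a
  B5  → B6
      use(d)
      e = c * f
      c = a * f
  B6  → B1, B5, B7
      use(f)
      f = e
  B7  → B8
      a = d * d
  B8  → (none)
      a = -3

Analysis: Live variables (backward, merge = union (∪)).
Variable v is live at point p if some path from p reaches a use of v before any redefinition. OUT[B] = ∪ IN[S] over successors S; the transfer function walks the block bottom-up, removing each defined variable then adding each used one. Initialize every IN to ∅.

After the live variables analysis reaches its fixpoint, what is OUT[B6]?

Per-block solution:
  B0:   IN={c, e}   OUT={c, d, e}
  B1:   IN={c, d, e}   OUT={a, c, d, e, f}
  B2:   IN={a, c, d, e, f}   OUT={c, d, e, f}
  B3:   IN={c, d, e, f}   OUT={a, c, d, e, f}
  B4:   IN={a, c, d, e, f}   OUT={a, c, d, f}
  B5:   IN={a, c, d, f}   OUT={a, c, d, e, f}
  B6:   IN={a, c, d, e, f}   OUT={a, c, d, e, f}
  B7:   IN={d}   OUT={}
  B8:   IN={}   OUT={}

Merge at B6: OUT[B6] = IN[B1] ⊔ IN[B5] ⊔ IN[B7] = {a, c, d, e, f}

Answer: {a, c, d, e, f}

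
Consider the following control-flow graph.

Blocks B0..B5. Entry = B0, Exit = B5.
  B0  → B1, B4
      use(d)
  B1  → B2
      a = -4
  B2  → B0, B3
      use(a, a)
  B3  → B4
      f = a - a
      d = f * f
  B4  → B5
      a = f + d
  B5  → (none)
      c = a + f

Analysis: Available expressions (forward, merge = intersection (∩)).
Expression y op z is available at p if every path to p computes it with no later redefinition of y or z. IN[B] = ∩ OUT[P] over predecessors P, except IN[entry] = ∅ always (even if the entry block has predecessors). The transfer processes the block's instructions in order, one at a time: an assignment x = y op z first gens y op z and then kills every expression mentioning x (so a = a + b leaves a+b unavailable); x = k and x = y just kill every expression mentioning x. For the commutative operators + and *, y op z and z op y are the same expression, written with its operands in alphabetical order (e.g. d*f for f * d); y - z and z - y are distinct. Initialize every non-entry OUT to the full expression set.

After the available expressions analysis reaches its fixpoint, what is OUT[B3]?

Answer: {a-a, f*f}

Derivation:
Per-block solution:
  B0:  IN={}  OUT={}
  B1:  IN={}  OUT={}
  B2:  IN={}  OUT={}
  B3:  IN={}  OUT={a-a, f*f}
  B4:  IN={}  OUT={d+f}
  B5:  IN={d+f}  OUT={a+f, d+f}

Merge at B3: IN[B3] = OUT[B2] = {}
Applying B3's transfer function to that IN value gives OUT[B3] (row B3 above).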